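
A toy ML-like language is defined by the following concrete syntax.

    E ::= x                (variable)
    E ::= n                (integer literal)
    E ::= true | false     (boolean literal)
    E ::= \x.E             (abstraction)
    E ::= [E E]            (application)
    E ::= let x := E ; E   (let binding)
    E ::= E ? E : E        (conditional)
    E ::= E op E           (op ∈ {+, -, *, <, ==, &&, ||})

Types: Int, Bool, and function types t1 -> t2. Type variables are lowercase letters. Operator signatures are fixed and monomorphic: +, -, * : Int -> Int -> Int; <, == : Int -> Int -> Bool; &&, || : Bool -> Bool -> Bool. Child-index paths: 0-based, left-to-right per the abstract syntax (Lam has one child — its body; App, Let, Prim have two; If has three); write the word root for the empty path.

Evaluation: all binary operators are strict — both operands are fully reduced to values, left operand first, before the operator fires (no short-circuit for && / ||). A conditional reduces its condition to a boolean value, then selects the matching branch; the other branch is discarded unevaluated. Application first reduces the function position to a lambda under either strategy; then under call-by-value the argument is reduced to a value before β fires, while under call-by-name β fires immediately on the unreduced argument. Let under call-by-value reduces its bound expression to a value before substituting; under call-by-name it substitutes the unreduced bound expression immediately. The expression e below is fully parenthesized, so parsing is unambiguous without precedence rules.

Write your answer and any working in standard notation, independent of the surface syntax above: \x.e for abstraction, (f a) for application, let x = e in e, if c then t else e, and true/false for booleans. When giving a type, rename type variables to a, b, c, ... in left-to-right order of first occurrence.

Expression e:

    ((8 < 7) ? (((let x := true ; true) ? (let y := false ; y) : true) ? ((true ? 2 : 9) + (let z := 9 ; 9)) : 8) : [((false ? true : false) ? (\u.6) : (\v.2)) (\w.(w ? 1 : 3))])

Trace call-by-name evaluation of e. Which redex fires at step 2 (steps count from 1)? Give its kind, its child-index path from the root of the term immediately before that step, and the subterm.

Answer: if at root : (if false then (if (if (let x = true in true) then (let y = false in y) else true) then ((if true then 2 else 9) + (let z = 9 in 9)) else 8) else ((if (if false then true else false) then (\u.6) else (\v.2)) (\w.(if w then 1 else 3))))

Working:
step 0: (if (8 < 7) then (if (if (let x = true in true) then (let y = false in y) else true) then ((if true then 2 else 9) + (let z = 9 in 9)) else 8) else ((if (if false then true else false) then (\u.6) else (\v.2)) (\w.(if w then 1 else 3))))
step 1: [delta@0] (if false then (if (if (let x = true in true) then (let y = false in y) else true) then ((if true then 2 else 9) + (let z = 9 in 9)) else 8) else ((if (if false then true else false) then (\u.6) else (\v.2)) (\w.(if w then 1 else 3))))
step 2: [if@root] ((if (if false then true else false) then (\u.6) else (\v.2)) (\w.(if w then 1 else 3)))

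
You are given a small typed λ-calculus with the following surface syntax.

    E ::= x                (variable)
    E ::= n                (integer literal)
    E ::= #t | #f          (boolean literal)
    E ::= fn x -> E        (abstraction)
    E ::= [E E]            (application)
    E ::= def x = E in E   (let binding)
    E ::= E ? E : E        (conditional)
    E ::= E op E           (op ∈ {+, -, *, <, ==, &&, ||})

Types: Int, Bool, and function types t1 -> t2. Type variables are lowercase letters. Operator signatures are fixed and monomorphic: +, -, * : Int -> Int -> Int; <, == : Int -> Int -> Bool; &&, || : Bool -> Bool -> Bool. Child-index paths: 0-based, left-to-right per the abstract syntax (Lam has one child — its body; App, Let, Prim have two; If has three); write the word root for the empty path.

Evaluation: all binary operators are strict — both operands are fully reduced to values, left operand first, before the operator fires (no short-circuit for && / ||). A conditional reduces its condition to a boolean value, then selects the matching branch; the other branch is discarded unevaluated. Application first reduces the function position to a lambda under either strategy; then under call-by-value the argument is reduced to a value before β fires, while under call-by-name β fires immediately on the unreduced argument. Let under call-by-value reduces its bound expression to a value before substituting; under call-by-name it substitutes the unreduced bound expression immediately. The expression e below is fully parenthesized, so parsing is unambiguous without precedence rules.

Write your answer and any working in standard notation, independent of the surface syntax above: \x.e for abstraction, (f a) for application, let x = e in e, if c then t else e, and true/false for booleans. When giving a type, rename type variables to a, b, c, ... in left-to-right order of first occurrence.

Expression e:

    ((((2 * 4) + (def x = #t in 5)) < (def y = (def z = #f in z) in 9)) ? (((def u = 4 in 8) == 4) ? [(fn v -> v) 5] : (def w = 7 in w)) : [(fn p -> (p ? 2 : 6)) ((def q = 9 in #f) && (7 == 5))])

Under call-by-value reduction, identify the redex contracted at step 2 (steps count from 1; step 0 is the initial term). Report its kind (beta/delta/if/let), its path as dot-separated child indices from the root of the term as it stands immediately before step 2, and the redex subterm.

Working:
step 0: (if (((2 * 4) + (let x = true in 5)) < (let y = (let z = false in z) in 9)) then (if ((let u = 4 in 8) == 4) then ((\v.v) 5) else (let w = 7 in w)) else ((\p.(if p then 2 else 6)) ((let q = 9 in false) && (7 == 5))))
step 1: [delta@0.0.0] (if ((8 + (let x = true in 5)) < (let y = (let z = false in z) in 9)) then (if ((let u = 4 in 8) == 4) then ((\v.v) 5) else (let w = 7 in w)) else ((\p.(if p then 2 else 6)) ((let q = 9 in false) && (7 == 5))))
step 2: [let@0.0.1] (if ((8 + 5) < (let y = (let z = false in z) in 9)) then (if ((let u = 4 in 8) == 4) then ((\v.v) 5) else (let w = 7 in w)) else ((\p.(if p then 2 else 6)) ((let q = 9 in false) && (7 == 5))))

Answer: let at 0.0.1 : (let x = true in 5)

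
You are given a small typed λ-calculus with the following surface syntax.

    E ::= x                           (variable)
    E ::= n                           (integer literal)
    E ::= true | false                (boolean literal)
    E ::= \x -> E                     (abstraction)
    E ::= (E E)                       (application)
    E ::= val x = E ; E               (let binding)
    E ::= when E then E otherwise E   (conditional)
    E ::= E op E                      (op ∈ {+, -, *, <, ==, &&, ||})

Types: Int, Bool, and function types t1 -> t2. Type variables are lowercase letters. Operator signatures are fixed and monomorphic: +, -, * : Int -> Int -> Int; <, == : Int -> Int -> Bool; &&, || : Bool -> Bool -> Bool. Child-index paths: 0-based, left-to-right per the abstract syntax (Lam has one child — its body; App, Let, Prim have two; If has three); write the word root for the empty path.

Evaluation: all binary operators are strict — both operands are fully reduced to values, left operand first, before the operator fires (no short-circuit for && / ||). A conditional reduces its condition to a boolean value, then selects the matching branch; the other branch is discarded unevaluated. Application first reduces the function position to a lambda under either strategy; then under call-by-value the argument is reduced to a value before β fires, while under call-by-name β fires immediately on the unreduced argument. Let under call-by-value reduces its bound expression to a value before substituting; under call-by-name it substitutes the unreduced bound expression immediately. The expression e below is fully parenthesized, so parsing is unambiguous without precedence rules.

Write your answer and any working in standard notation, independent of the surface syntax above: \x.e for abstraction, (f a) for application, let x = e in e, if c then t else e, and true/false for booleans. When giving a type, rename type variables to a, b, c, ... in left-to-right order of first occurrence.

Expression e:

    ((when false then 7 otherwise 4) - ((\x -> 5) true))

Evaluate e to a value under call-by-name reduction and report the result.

Derivation:
step 0: ((if false then 7 else 4) - ((\x.5) true))
step 1: [if@0] (4 - ((\x.5) true))
step 2: [beta@1] (4 - 5)
step 3: [delta@root] -1

Answer: -1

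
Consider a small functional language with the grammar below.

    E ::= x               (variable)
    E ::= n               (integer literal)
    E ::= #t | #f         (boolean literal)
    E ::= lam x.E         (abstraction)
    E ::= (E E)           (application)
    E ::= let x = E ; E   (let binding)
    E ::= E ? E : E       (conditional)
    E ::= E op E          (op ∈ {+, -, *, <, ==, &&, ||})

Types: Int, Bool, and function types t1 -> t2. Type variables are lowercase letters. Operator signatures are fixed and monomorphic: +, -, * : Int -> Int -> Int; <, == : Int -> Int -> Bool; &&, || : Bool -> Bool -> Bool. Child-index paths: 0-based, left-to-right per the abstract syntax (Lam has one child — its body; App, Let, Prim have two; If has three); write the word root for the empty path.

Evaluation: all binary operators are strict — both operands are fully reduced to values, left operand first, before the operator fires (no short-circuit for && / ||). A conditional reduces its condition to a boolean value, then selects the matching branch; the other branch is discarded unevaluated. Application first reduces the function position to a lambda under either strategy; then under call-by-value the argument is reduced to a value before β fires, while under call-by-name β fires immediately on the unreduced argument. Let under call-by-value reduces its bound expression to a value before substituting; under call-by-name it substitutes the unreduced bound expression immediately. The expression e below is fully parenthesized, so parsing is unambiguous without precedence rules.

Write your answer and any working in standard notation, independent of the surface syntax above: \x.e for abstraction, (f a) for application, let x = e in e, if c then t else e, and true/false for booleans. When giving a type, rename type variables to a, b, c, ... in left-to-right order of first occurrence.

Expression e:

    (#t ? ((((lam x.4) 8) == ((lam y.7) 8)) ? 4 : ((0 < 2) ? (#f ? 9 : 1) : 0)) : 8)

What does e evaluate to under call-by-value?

Derivation:
step 0: (if true then (if (((\x.4) 8) == ((\y.7) 8)) then 4 else (if (0 < 2) then (if false then 9 else 1) else 0)) else 8)
step 1: [if@root] (if (((\x.4) 8) == ((\y.7) 8)) then 4 else (if (0 < 2) then (if false then 9 else 1) else 0))
step 2: [beta@0.0] (if (4 == ((\y.7) 8)) then 4 else (if (0 < 2) then (if false then 9 else 1) else 0))
step 3: [beta@0.1] (if (4 == 7) then 4 else (if (0 < 2) then (if false then 9 else 1) else 0))
step 4: [delta@0] (if false then 4 else (if (0 < 2) then (if false then 9 else 1) else 0))
step 5: [if@root] (if (0 < 2) then (if false then 9 else 1) else 0)
step 6: [delta@0] (if true then (if false then 9 else 1) else 0)
step 7: [if@root] (if false then 9 else 1)
step 8: [if@root] 1

Answer: 1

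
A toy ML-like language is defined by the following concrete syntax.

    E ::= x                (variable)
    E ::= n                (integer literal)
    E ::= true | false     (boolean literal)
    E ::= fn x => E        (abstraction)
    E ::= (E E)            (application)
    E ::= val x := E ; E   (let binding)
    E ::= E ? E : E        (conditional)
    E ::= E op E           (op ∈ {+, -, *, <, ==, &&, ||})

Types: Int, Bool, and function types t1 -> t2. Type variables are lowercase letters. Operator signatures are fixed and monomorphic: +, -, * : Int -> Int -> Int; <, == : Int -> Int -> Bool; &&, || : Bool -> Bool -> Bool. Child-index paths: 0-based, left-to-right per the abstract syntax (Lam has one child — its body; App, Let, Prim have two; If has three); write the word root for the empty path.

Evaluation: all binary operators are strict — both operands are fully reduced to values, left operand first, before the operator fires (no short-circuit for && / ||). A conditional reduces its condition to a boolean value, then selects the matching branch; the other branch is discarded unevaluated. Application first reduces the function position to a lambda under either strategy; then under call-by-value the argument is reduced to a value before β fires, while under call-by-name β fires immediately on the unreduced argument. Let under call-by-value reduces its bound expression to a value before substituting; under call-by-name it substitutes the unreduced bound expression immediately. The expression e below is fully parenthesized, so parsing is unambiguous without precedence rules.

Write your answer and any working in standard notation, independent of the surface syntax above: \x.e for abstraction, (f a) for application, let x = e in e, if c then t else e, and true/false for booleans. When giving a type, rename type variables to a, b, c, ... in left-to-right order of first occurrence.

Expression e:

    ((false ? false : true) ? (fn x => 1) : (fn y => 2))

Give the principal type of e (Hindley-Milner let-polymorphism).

Answer: a -> Int

Working:
  unify Bool ~ Bool
  unify Bool ~ Bool
  unify Bool ~ Bool
\x._ : a -> Int
\y._ : b -> Int
  unify a -> Int ~ b -> Int
  unify a ~ b
  unify Int ~ Int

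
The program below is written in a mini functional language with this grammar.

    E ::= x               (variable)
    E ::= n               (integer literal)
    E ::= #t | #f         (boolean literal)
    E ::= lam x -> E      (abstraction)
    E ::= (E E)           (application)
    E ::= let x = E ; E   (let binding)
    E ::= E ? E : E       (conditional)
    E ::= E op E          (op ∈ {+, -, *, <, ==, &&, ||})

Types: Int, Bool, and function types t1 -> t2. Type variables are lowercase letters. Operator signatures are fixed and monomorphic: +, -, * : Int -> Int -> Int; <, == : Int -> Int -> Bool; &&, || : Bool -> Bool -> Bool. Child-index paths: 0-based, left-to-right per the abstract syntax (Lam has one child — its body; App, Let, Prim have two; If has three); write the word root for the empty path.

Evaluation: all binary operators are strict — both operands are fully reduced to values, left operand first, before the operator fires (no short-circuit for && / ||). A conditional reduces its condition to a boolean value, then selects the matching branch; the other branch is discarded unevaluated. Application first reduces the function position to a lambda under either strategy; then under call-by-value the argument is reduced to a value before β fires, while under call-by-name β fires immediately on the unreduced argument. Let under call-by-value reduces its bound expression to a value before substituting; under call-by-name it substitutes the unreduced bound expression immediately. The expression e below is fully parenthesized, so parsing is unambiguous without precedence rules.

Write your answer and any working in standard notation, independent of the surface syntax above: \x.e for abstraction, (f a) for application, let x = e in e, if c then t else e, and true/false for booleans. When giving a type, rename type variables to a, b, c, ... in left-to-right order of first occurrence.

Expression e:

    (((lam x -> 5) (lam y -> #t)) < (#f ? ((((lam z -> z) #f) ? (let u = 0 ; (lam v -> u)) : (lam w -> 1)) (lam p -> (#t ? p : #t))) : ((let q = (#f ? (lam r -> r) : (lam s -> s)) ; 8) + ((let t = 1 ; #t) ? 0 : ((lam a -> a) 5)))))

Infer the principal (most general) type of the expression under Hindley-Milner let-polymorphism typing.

Answer: Bool

Trace:
\x._ : a -> Int
\y._ : b -> Bool
  unify a -> Int ~ (b -> Bool) -> c
  unify a ~ b -> Bool
  unify Int ~ c
_ _ : Int
  unify Int ~ Int
  unify Bool ~ Bool
z : d
\z._ : d -> d
  unify d -> d ~ Bool -> e
  unify d ~ Bool
  unify Bool ~ e
_ _ : Bool
  unify Bool ~ Bool
let u : Int
u : Int
\v._ : f -> Int
\w._ : g -> Int
  unify f -> Int ~ g -> Int
  unify f ~ g
  unify Int ~ Int
  unify Bool ~ Bool
p : h
  unify h ~ Bool
\p._ : Bool -> Bool
  unify g -> Int ~ (Bool -> Bool) -> i
  unify g ~ Bool -> Bool
  unify Int ~ i
_ _ : Int
  unify Bool ~ Bool
r : j
\r._ : j -> j
s : k
\s._ : k -> k
  unify j -> j ~ k -> k
  unify j ~ k
  unify k ~ k
let q : forall. k -> k
  unify Int ~ Int
let t : Int
  unify Bool ~ Bool
a : l
\a._ : l -> l
  unify l -> l ~ Int -> m
  unify l ~ Int
  unify Int ~ m
_ _ : Int
  unify Int ~ Int
  unify Int ~ Int
  unify Int ~ Int
  unify Int ~ Int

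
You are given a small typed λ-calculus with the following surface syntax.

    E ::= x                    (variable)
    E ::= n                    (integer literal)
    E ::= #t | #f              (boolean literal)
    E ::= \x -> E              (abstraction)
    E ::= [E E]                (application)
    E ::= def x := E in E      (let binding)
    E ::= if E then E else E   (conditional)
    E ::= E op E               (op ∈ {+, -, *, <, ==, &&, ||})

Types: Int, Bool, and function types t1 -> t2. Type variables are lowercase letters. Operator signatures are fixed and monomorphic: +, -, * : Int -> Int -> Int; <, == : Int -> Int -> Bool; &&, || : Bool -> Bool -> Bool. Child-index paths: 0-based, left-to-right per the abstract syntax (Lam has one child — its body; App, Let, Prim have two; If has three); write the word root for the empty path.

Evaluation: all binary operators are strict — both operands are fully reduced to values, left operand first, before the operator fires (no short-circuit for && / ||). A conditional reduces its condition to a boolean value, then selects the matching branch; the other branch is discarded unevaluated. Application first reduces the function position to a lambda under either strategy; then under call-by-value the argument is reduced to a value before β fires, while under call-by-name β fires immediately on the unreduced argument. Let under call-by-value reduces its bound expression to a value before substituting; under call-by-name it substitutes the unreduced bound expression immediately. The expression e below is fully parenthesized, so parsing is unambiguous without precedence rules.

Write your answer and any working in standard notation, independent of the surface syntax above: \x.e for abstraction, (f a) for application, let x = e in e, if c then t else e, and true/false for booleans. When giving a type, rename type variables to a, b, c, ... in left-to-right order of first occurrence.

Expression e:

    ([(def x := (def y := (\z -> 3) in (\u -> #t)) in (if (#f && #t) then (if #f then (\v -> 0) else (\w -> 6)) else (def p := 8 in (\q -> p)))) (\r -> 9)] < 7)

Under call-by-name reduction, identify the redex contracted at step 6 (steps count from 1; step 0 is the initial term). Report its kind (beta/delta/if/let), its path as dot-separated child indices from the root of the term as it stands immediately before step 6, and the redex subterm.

Answer: delta at root : (8 < 7)

Derivation:
step 0: (((let x = (let y = (\z.3) in (\u.true)) in (if (false && true) then (if false then (\v.0) else (\w.6)) else (let p = 8 in (\q.p)))) (\r.9)) < 7)
step 1: [let@0.0] (((if (false && true) then (if false then (\v.0) else (\w.6)) else (let p = 8 in (\q.p))) (\r.9)) < 7)
step 2: [delta@0.0.0] (((if false then (if false then (\v.0) else (\w.6)) else (let p = 8 in (\q.p))) (\r.9)) < 7)
step 3: [if@0.0] (((let p = 8 in (\q.p)) (\r.9)) < 7)
step 4: [let@0.0] (((\q.8) (\r.9)) < 7)
step 5: [beta@0] (8 < 7)
step 6: [delta@root] false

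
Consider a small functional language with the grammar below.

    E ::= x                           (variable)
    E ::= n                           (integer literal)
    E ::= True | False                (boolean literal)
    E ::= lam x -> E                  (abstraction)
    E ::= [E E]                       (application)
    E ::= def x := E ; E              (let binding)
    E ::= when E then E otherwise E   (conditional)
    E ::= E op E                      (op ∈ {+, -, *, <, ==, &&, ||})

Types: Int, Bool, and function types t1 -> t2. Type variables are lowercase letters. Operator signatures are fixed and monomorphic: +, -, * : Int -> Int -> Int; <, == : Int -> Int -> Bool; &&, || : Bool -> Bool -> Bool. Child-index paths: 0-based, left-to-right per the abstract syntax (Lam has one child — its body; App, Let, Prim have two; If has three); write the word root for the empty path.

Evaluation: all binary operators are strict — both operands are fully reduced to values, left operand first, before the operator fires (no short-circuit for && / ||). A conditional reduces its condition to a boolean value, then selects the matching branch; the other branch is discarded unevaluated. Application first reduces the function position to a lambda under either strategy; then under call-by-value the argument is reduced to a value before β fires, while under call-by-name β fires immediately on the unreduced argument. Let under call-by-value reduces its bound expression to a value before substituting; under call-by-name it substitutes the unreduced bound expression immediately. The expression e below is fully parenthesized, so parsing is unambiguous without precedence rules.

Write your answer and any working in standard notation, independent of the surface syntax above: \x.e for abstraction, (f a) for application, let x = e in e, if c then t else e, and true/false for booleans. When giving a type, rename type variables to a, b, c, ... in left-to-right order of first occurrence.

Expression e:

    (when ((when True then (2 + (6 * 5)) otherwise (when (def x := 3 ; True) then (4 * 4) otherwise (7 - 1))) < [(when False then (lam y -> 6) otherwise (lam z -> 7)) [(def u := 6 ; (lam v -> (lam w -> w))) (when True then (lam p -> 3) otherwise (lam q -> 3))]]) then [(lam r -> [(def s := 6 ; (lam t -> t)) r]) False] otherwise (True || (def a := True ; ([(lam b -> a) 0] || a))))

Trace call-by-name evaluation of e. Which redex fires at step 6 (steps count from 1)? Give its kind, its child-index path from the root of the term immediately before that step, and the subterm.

Derivation:
step 0: (if ((if true then (2 + (6 * 5)) else (if (let x = 3 in true) then (4 * 4) else (7 - 1))) < ((if false then (\y.6) else (\z.7)) ((let u = 6 in (\v.(\w.w))) (if true then (\p.3) else (\q.3))))) then ((\r.((let s = 6 in (\t.t)) r)) false) else (true || (let a = true in (((\b.a) 0) || a))))
step 1: [if@0.0] (if ((2 + (6 * 5)) < ((if false then (\y.6) else (\z.7)) ((let u = 6 in (\v.(\w.w))) (if true then (\p.3) else (\q.3))))) then ((\r.((let s = 6 in (\t.t)) r)) false) else (true || (let a = true in (((\b.a) 0) || a))))
step 2: [delta@0.0.1] (if ((2 + 30) < ((if false then (\y.6) else (\z.7)) ((let u = 6 in (\v.(\w.w))) (if true then (\p.3) else (\q.3))))) then ((\r.((let s = 6 in (\t.t)) r)) false) else (true || (let a = true in (((\b.a) 0) || a))))
step 3: [delta@0.0] (if (32 < ((if false then (\y.6) else (\z.7)) ((let u = 6 in (\v.(\w.w))) (if true then (\p.3) else (\q.3))))) then ((\r.((let s = 6 in (\t.t)) r)) false) else (true || (let a = true in (((\b.a) 0) || a))))
step 4: [if@0.1.0] (if (32 < ((\z.7) ((let u = 6 in (\v.(\w.w))) (if true then (\p.3) else (\q.3))))) then ((\r.((let s = 6 in (\t.t)) r)) false) else (true || (let a = true in (((\b.a) 0) || a))))
step 5: [beta@0.1] (if (32 < 7) then ((\r.((let s = 6 in (\t.t)) r)) false) else (true || (let a = true in (((\b.a) 0) || a))))
step 6: [delta@0] (if false then ((\r.((let s = 6 in (\t.t)) r)) false) else (true || (let a = true in (((\b.a) 0) || a))))

Answer: delta at 0 : (32 < 7)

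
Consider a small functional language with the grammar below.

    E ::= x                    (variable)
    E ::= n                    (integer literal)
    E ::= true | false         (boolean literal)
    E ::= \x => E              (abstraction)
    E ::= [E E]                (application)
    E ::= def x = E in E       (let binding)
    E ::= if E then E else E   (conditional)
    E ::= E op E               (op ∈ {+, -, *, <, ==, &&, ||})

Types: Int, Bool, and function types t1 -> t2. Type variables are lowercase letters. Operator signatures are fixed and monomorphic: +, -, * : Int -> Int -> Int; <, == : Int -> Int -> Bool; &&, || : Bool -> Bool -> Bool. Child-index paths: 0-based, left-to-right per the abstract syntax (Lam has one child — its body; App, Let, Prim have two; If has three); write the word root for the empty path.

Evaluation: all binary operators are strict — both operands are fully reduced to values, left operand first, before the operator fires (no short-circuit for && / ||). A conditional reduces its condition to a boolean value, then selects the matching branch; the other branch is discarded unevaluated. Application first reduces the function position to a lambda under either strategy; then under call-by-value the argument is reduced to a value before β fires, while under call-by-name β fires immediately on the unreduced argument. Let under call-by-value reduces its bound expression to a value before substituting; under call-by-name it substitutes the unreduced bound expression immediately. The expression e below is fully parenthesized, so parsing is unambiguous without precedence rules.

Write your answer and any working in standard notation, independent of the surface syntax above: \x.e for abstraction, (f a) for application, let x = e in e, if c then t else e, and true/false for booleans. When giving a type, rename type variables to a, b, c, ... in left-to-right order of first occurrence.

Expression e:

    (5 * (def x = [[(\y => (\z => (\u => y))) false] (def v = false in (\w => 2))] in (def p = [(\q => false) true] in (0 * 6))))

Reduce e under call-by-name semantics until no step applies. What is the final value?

Answer: 0

Trace:
step 0: (5 * (let x = (((\y.(\z.(\u.y))) false) (let v = false in (\w.2))) in (let p = ((\q.false) true) in (0 * 6))))
step 1: [let@1] (5 * (let p = ((\q.false) true) in (0 * 6)))
step 2: [let@1] (5 * (0 * 6))
step 3: [delta@1] (5 * 0)
step 4: [delta@root] 0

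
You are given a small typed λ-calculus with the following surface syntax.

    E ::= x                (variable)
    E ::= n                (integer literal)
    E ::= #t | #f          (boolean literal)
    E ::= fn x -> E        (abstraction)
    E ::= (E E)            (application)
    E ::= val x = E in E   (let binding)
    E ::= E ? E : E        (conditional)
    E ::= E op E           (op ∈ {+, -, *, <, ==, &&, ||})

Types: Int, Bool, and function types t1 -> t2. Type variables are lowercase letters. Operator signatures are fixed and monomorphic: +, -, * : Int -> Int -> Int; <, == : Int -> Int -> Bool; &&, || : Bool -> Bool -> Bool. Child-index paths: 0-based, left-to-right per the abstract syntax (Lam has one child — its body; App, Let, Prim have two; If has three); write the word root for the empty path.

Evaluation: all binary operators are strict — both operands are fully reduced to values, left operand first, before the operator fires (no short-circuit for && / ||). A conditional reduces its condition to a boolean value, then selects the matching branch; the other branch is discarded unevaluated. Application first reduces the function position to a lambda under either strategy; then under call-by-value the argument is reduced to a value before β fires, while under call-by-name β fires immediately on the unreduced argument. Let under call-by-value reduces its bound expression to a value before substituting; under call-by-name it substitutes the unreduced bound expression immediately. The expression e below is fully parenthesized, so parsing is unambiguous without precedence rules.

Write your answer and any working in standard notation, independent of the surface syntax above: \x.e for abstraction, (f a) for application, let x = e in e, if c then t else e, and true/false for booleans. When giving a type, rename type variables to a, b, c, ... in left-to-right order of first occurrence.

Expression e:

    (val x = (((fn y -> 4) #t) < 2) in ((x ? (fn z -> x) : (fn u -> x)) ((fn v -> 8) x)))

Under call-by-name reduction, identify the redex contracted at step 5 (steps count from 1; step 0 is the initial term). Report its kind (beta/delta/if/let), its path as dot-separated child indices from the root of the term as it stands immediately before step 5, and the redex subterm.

Answer: beta at root : ((\u.(((\y.4) true) < 2)) ((\v.8) (((\y.4) true) < 2)))

Derivation:
step 0: (let x = (((\y.4) true) < 2) in ((if x then (\z.x) else (\u.x)) ((\v.8) x)))
step 1: [let@root] ((if (((\y.4) true) < 2) then (\z.(((\y.4) true) < 2)) else (\u.(((\y.4) true) < 2))) ((\v.8) (((\y.4) true) < 2)))
step 2: [beta@0.0.0] ((if (4 < 2) then (\z.(((\y.4) true) < 2)) else (\u.(((\y.4) true) < 2))) ((\v.8) (((\y.4) true) < 2)))
step 3: [delta@0.0] ((if false then (\z.(((\y.4) true) < 2)) else (\u.(((\y.4) true) < 2))) ((\v.8) (((\y.4) true) < 2)))
step 4: [if@0] ((\u.(((\y.4) true) < 2)) ((\v.8) (((\y.4) true) < 2)))
step 5: [beta@root] (((\y.4) true) < 2)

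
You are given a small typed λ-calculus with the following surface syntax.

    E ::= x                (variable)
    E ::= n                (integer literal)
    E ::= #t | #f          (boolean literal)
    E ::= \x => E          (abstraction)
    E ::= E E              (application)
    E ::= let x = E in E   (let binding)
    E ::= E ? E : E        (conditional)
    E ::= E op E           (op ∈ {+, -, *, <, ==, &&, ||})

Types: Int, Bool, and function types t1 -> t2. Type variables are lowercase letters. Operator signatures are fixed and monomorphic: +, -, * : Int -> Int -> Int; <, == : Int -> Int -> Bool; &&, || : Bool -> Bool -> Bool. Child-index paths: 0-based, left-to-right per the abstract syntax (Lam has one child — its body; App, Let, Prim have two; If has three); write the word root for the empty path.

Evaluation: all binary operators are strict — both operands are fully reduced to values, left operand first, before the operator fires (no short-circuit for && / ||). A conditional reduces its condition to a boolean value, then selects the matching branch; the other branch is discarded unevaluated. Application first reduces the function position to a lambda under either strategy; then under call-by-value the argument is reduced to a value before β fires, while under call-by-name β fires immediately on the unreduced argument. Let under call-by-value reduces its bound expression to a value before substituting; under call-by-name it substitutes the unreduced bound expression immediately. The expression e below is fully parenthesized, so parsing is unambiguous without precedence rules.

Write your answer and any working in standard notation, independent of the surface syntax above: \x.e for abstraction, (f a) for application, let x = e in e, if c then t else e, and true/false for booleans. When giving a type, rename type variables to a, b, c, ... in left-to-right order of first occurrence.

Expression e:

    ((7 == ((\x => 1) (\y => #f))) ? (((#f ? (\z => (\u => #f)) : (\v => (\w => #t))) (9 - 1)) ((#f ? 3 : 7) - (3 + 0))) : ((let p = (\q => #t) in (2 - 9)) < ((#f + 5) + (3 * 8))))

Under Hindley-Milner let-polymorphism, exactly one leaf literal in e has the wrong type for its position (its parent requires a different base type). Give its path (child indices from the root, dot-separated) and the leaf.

Answer: 2.1.0.0 : false

Derivation:
  unify Int ~ Int
\x._ : a -> Int
\y._ : b -> Bool
  unify a -> Int ~ (b -> Bool) -> c
  unify a ~ b -> Bool
  unify Int ~ c
_ _ : Int
  unify Int ~ Int
  unify Bool ~ Bool
  unify Bool ~ Bool
\u._ : e -> Bool
\z._ : d -> e -> Bool
\w._ : g -> Bool
\v._ : f -> g -> Bool
  unify d -> e -> Bool ~ f -> g -> Bool
  unify d ~ f
  unify e -> Bool ~ g -> Bool
  unify e ~ g
  unify Bool ~ Bool
  unify Int ~ Int
  unify Int ~ Int
  unify f -> g -> Bool ~ Int -> h
  unify f ~ Int
  unify g -> Bool ~ h
_ _ : g -> Bool
  unify Bool ~ Bool
  unify Int ~ Int
  unify Int ~ Int
  unify Int ~ Int
  unify Int ~ Int
  unify Int ~ Int
  unify g -> Bool ~ Int -> i
  unify g ~ Int
  unify Bool ~ i
_ _ : Bool
\q._ : j -> Bool
let p : forall. j -> Bool
  unify Int ~ Int
  unify Int ~ Int
  unify Int ~ Int
  unify Bool ~ Int
  FAIL: mismatch Bool ~ Int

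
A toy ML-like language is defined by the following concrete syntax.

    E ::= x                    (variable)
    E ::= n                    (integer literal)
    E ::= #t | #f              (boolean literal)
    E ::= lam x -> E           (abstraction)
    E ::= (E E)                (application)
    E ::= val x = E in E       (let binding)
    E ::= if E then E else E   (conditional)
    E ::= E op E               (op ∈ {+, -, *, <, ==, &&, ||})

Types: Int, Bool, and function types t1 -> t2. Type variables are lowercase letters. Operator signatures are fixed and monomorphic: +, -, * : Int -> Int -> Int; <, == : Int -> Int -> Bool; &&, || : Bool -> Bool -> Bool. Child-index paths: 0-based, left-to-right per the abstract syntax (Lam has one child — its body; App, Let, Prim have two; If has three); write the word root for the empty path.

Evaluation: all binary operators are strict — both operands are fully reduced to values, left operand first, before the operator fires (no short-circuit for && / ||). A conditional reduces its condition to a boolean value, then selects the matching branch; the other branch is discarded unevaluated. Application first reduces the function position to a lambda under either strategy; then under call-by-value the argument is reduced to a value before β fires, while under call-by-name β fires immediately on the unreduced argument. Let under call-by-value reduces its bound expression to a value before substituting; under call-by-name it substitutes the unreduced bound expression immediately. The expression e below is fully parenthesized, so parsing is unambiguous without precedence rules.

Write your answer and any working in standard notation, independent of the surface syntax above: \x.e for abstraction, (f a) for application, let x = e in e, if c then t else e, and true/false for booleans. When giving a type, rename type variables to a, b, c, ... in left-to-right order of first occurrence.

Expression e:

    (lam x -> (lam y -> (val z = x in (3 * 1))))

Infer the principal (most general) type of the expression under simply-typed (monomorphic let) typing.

Answer: a -> b -> Int

Working:
x : a
let z : a
  unify Int ~ Int
  unify Int ~ Int
\y._ : b -> Int
\x._ : a -> b -> Int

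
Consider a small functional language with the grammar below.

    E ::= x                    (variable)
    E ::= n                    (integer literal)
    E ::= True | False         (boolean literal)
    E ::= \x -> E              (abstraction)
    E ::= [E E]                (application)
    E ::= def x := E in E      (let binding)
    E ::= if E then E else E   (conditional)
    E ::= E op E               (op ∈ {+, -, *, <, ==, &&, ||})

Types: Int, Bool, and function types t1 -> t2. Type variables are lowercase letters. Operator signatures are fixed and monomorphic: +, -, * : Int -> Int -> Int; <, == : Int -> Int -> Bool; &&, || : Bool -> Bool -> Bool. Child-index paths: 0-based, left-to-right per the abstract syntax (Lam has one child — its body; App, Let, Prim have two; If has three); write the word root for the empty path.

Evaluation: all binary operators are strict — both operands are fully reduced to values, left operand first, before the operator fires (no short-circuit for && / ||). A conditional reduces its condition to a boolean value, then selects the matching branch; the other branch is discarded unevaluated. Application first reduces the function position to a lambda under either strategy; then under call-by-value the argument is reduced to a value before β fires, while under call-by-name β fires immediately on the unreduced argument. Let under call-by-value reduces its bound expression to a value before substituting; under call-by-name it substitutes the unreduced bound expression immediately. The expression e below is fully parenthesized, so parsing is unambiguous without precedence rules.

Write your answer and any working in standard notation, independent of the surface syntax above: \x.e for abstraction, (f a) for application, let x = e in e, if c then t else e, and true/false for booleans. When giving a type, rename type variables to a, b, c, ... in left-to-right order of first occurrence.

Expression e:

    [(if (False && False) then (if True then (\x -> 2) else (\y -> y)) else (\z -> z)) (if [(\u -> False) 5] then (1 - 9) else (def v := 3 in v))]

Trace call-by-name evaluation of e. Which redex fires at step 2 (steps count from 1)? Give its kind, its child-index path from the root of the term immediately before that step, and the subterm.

Trace:
step 0: ((if (false && false) then (if true then (\x.2) else (\y.y)) else (\z.z)) (if ((\u.false) 5) then (1 - 9) else (let v = 3 in v)))
step 1: [delta@0.0] ((if false then (if true then (\x.2) else (\y.y)) else (\z.z)) (if ((\u.false) 5) then (1 - 9) else (let v = 3 in v)))
step 2: [if@0] ((\z.z) (if ((\u.false) 5) then (1 - 9) else (let v = 3 in v)))

Answer: if at 0 : (if false then (if true then (\x.2) else (\y.y)) else (\z.z))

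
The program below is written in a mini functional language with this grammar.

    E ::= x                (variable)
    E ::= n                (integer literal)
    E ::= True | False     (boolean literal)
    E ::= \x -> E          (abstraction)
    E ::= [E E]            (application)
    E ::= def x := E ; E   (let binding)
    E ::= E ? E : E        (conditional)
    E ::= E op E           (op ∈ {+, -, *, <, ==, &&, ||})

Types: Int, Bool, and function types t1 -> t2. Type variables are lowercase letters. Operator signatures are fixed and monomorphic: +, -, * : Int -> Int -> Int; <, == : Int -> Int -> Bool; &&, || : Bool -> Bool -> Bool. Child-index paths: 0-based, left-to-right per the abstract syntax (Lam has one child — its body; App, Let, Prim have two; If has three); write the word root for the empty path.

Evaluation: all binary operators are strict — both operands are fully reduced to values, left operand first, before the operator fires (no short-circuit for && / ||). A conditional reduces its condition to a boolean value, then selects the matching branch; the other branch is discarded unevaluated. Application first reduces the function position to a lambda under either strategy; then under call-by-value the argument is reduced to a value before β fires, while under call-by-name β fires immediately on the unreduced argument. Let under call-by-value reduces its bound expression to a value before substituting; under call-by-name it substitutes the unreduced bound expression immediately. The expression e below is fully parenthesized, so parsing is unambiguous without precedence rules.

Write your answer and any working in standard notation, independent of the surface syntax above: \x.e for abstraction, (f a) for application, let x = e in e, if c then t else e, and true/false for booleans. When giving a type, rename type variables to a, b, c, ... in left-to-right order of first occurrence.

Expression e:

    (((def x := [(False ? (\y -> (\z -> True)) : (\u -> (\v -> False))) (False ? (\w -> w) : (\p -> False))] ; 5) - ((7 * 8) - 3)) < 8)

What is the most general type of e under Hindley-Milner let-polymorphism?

Answer: Bool

Trace:
  unify Bool ~ Bool
\z._ : b -> Bool
\y._ : a -> b -> Bool
\v._ : d -> Bool
\u._ : c -> d -> Bool
  unify a -> b -> Bool ~ c -> d -> Bool
  unify a ~ c
  unify b -> Bool ~ d -> Bool
  unify b ~ d
  unify Bool ~ Bool
  unify Bool ~ Bool
w : e
\w._ : e -> e
\p._ : f -> Bool
  unify e -> e ~ f -> Bool
  unify e ~ f
  unify f ~ Bool
  unify c -> d -> Bool ~ (Bool -> Bool) -> g
  unify c ~ Bool -> Bool
  unify d -> Bool ~ g
_ _ : d -> Bool
let x : forall. d -> Bool
  unify Int ~ Int
  unify Int ~ Int
  unify Int ~ Int
  unify Int ~ Int
  unify Int ~ Int
  unify Int ~ Int
  unify Int ~ Int
  unify Int ~ Int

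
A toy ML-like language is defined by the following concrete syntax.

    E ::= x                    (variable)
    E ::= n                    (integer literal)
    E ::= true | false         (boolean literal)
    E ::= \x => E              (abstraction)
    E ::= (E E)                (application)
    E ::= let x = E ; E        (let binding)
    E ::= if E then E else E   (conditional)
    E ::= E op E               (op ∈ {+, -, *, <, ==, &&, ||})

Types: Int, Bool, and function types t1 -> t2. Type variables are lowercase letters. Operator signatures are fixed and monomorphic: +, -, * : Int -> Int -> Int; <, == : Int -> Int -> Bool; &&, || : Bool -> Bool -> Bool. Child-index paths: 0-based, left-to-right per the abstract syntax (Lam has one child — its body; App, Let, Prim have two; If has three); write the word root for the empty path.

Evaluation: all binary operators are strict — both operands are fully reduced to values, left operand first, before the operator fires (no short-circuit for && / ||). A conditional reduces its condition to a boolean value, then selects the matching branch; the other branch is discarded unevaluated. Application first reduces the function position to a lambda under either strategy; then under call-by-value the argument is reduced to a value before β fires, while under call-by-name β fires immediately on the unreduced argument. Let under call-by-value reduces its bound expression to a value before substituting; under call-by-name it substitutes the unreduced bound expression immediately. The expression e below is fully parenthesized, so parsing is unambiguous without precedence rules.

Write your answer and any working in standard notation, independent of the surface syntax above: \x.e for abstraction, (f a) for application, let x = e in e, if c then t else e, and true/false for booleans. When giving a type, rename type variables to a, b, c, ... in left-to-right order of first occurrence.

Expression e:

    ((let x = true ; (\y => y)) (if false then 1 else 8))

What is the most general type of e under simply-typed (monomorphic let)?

Trace:
let x : Bool
y : a
\y._ : a -> a
  unify Bool ~ Bool
  unify Int ~ Int
  unify a -> a ~ Int -> b
  unify a ~ Int
  unify Int ~ b
_ _ : Int

Answer: Int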